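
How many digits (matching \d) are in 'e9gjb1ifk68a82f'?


\d matches any digit 0-9.
Scanning 'e9gjb1ifk68a82f':
  pos 1: '9' -> DIGIT
  pos 5: '1' -> DIGIT
  pos 9: '6' -> DIGIT
  pos 10: '8' -> DIGIT
  pos 12: '8' -> DIGIT
  pos 13: '2' -> DIGIT
Digits found: ['9', '1', '6', '8', '8', '2']
Total: 6

6


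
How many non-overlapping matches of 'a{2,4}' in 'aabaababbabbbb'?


Pattern 'a{2,4}' matches between 2 and 4 consecutive a's (greedy).
String: 'aabaababbabbbb'
Finding runs of a's and applying greedy matching:
  Run at pos 0: 'aa' (length 2)
  Run at pos 3: 'aa' (length 2)
  Run at pos 6: 'a' (length 1)
  Run at pos 9: 'a' (length 1)
Matches: ['aa', 'aa']
Count: 2

2


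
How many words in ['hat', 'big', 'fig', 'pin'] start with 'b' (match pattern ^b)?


Pattern ^b anchors to start of word. Check which words begin with 'b':
  'hat' -> no
  'big' -> MATCH (starts with 'b')
  'fig' -> no
  'pin' -> no
Matching words: ['big']
Count: 1

1


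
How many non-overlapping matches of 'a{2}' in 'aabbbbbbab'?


Pattern 'a{2}' matches exactly 2 consecutive a's (greedy, non-overlapping).
String: 'aabbbbbbab'
Scanning for runs of a's:
  Run at pos 0: 'aa' (length 2) -> 1 match(es)
  Run at pos 8: 'a' (length 1) -> 0 match(es)
Matches found: ['aa']
Total: 1

1


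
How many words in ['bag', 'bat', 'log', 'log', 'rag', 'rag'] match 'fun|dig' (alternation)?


Alternation 'fun|dig' matches either 'fun' or 'dig'.
Checking each word:
  'bag' -> no
  'bat' -> no
  'log' -> no
  'log' -> no
  'rag' -> no
  'rag' -> no
Matches: []
Count: 0

0


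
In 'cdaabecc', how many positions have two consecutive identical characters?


Looking for consecutive identical characters in 'cdaabecc':
  pos 0-1: 'c' vs 'd' -> different
  pos 1-2: 'd' vs 'a' -> different
  pos 2-3: 'a' vs 'a' -> MATCH ('aa')
  pos 3-4: 'a' vs 'b' -> different
  pos 4-5: 'b' vs 'e' -> different
  pos 5-6: 'e' vs 'c' -> different
  pos 6-7: 'c' vs 'c' -> MATCH ('cc')
Consecutive identical pairs: ['aa', 'cc']
Count: 2

2


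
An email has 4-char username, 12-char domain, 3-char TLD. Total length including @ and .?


An email address has format: username@domain.tld
Username length: 4
'@' character: 1
Domain length: 12
'.' character: 1
TLD length: 3
Total = 4 + 1 + 12 + 1 + 3 = 21

21


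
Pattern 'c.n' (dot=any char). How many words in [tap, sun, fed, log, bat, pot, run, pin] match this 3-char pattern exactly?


Pattern 'c.n' means: starts with 'c', any single char, ends with 'n'.
Checking each word (must be exactly 3 chars):
  'tap' (len=3): no
  'sun' (len=3): no
  'fed' (len=3): no
  'log' (len=3): no
  'bat' (len=3): no
  'pot' (len=3): no
  'run' (len=3): no
  'pin' (len=3): no
Matching words: []
Total: 0

0


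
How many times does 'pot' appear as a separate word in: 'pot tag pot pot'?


Scanning each word for exact match 'pot':
  Word 1: 'pot' -> MATCH
  Word 2: 'tag' -> no
  Word 3: 'pot' -> MATCH
  Word 4: 'pot' -> MATCH
Total matches: 3

3


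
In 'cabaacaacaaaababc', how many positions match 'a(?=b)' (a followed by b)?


Lookahead 'a(?=b)' matches 'a' only when followed by 'b'.
String: 'cabaacaacaaaababc'
Checking each position where char is 'a':
  pos 1: 'a' -> MATCH (next='b')
  pos 3: 'a' -> no (next='a')
  pos 4: 'a' -> no (next='c')
  pos 6: 'a' -> no (next='a')
  pos 7: 'a' -> no (next='c')
  pos 9: 'a' -> no (next='a')
  pos 10: 'a' -> no (next='a')
  pos 11: 'a' -> no (next='a')
  pos 12: 'a' -> MATCH (next='b')
  pos 14: 'a' -> MATCH (next='b')
Matching positions: [1, 12, 14]
Count: 3

3


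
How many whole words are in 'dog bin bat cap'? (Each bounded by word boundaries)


Word boundaries (\b) mark the start/end of each word.
Text: 'dog bin bat cap'
Splitting by whitespace:
  Word 1: 'dog'
  Word 2: 'bin'
  Word 3: 'bat'
  Word 4: 'cap'
Total whole words: 4

4


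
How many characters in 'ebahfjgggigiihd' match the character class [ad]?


Character class [ad] matches any of: {a, d}
Scanning string 'ebahfjgggigiihd' character by character:
  pos 0: 'e' -> no
  pos 1: 'b' -> no
  pos 2: 'a' -> MATCH
  pos 3: 'h' -> no
  pos 4: 'f' -> no
  pos 5: 'j' -> no
  pos 6: 'g' -> no
  pos 7: 'g' -> no
  pos 8: 'g' -> no
  pos 9: 'i' -> no
  pos 10: 'g' -> no
  pos 11: 'i' -> no
  pos 12: 'i' -> no
  pos 13: 'h' -> no
  pos 14: 'd' -> MATCH
Total matches: 2

2


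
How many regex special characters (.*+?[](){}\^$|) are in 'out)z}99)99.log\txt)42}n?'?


Regex special characters are: . * + ? [ ] ( ) { } \ ^ $ |
Scanning 'out)z}99)99.log\txt)42}n?':
  pos 3: ')' -> SPECIAL
  pos 5: '}' -> SPECIAL
  pos 8: ')' -> SPECIAL
  pos 11: '.' -> SPECIAL
  pos 15: '\' -> SPECIAL
  pos 19: ')' -> SPECIAL
  pos 22: '}' -> SPECIAL
  pos 24: '?' -> SPECIAL
Special chars found: [')', '}', ')', '.', '\\', ')', '}', '?']
Total: 8

8


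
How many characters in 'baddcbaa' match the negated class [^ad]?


Negated class [^ad] matches any char NOT in {a, d}
Scanning 'baddcbaa':
  pos 0: 'b' -> MATCH
  pos 1: 'a' -> no (excluded)
  pos 2: 'd' -> no (excluded)
  pos 3: 'd' -> no (excluded)
  pos 4: 'c' -> MATCH
  pos 5: 'b' -> MATCH
  pos 6: 'a' -> no (excluded)
  pos 7: 'a' -> no (excluded)
Total matches: 3

3


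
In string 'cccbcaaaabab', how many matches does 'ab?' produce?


Pattern 'ab?' matches 'a' optionally followed by 'b'.
String: 'cccbcaaaabab'
Scanning left to right for 'a' then checking next char:
  Match 1: 'a' (a not followed by b)
  Match 2: 'a' (a not followed by b)
  Match 3: 'a' (a not followed by b)
  Match 4: 'ab' (a followed by b)
  Match 5: 'ab' (a followed by b)
Total matches: 5

5


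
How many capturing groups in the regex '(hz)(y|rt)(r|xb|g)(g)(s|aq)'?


To count capturing groups, count each '(' that starts a group.
Pattern: '(hz)(y|rt)(r|xb|g)(g)(s|aq)'
Walking through the pattern:
  Position 0: '(' -> group #1
  Position 4: '(' -> group #2
  Position 10: '(' -> group #3
  Position 18: '(' -> group #4
  Position 21: '(' -> group #5
Total capturing groups: 5

5


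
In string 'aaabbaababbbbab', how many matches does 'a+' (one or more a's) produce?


Pattern 'a+' matches one or more consecutive a's.
String: 'aaabbaababbbbab'
Scanning for runs of a:
  Match 1: 'aaa' (length 3)
  Match 2: 'aa' (length 2)
  Match 3: 'a' (length 1)
  Match 4: 'a' (length 1)
Total matches: 4

4


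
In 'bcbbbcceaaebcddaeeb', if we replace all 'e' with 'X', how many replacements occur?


re.sub('e', 'X', text) replaces every occurrence of 'e' with 'X'.
Text: 'bcbbbcceaaebcddaeeb'
Scanning for 'e':
  pos 7: 'e' -> replacement #1
  pos 10: 'e' -> replacement #2
  pos 16: 'e' -> replacement #3
  pos 17: 'e' -> replacement #4
Total replacements: 4

4


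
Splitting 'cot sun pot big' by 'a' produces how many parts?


Splitting by 'a' breaks the string at each occurrence of the separator.
Text: 'cot sun pot big'
Parts after split:
  Part 1: 'cot sun pot big'
Total parts: 1

1


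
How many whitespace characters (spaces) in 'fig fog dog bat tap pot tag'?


\s matches whitespace characters (spaces, tabs, etc.).
Text: 'fig fog dog bat tap pot tag'
This text has 7 words separated by spaces.
Number of spaces = number of words - 1 = 7 - 1 = 6

6


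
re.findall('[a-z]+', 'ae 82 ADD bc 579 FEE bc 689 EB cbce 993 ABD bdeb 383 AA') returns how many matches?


Pattern '[a-z]+' finds one or more lowercase letters.
Text: 'ae 82 ADD bc 579 FEE bc 689 EB cbce 993 ABD bdeb 383 AA'
Scanning for matches:
  Match 1: 'ae'
  Match 2: 'bc'
  Match 3: 'bc'
  Match 4: 'cbce'
  Match 5: 'bdeb'
Total matches: 5

5


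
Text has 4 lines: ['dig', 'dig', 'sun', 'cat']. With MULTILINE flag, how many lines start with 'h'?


With MULTILINE flag, ^ matches the start of each line.
Lines: ['dig', 'dig', 'sun', 'cat']
Checking which lines start with 'h':
  Line 1: 'dig' -> no
  Line 2: 'dig' -> no
  Line 3: 'sun' -> no
  Line 4: 'cat' -> no
Matching lines: []
Count: 0

0


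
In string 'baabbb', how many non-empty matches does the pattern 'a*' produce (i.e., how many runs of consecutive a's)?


Pattern 'a*' matches zero or more a's. We want non-empty runs of consecutive a's.
String: 'baabbb'
Walking through the string to find runs of a's:
  Run 1: positions 1-2 -> 'aa'
Non-empty runs found: ['aa']
Count: 1

1


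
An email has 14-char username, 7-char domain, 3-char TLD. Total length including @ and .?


An email address has format: username@domain.tld
Username length: 14
'@' character: 1
Domain length: 7
'.' character: 1
TLD length: 3
Total = 14 + 1 + 7 + 1 + 3 = 26

26


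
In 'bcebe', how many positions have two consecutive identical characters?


Looking for consecutive identical characters in 'bcebe':
  pos 0-1: 'b' vs 'c' -> different
  pos 1-2: 'c' vs 'e' -> different
  pos 2-3: 'e' vs 'b' -> different
  pos 3-4: 'b' vs 'e' -> different
Consecutive identical pairs: []
Count: 0

0


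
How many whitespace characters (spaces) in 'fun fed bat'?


\s matches whitespace characters (spaces, tabs, etc.).
Text: 'fun fed bat'
This text has 3 words separated by spaces.
Number of spaces = number of words - 1 = 3 - 1 = 2

2


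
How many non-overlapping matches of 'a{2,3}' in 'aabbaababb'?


Pattern 'a{2,3}' matches between 2 and 3 consecutive a's (greedy).
String: 'aabbaababb'
Finding runs of a's and applying greedy matching:
  Run at pos 0: 'aa' (length 2)
  Run at pos 4: 'aa' (length 2)
  Run at pos 7: 'a' (length 1)
Matches: ['aa', 'aa']
Count: 2

2


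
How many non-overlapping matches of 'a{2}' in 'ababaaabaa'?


Pattern 'a{2}' matches exactly 2 consecutive a's (greedy, non-overlapping).
String: 'ababaaabaa'
Scanning for runs of a's:
  Run at pos 0: 'a' (length 1) -> 0 match(es)
  Run at pos 2: 'a' (length 1) -> 0 match(es)
  Run at pos 4: 'aaa' (length 3) -> 1 match(es)
  Run at pos 8: 'aa' (length 2) -> 1 match(es)
Matches found: ['aa', 'aa']
Total: 2

2


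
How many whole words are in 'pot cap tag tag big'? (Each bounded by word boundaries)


Word boundaries (\b) mark the start/end of each word.
Text: 'pot cap tag tag big'
Splitting by whitespace:
  Word 1: 'pot'
  Word 2: 'cap'
  Word 3: 'tag'
  Word 4: 'tag'
  Word 5: 'big'
Total whole words: 5

5


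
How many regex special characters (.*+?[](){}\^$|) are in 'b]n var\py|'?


Regex special characters are: . * + ? [ ] ( ) { } \ ^ $ |
Scanning 'b]n var\py|':
  pos 1: ']' -> SPECIAL
  pos 7: '\' -> SPECIAL
  pos 10: '|' -> SPECIAL
Special chars found: [']', '\\', '|']
Total: 3

3


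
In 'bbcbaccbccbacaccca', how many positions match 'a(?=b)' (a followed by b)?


Lookahead 'a(?=b)' matches 'a' only when followed by 'b'.
String: 'bbcbaccbccbacaccca'
Checking each position where char is 'a':
  pos 4: 'a' -> no (next='c')
  pos 11: 'a' -> no (next='c')
  pos 13: 'a' -> no (next='c')
Matching positions: []
Count: 0

0


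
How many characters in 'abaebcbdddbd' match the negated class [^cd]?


Negated class [^cd] matches any char NOT in {c, d}
Scanning 'abaebcbdddbd':
  pos 0: 'a' -> MATCH
  pos 1: 'b' -> MATCH
  pos 2: 'a' -> MATCH
  pos 3: 'e' -> MATCH
  pos 4: 'b' -> MATCH
  pos 5: 'c' -> no (excluded)
  pos 6: 'b' -> MATCH
  pos 7: 'd' -> no (excluded)
  pos 8: 'd' -> no (excluded)
  pos 9: 'd' -> no (excluded)
  pos 10: 'b' -> MATCH
  pos 11: 'd' -> no (excluded)
Total matches: 7

7


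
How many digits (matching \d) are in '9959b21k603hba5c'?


\d matches any digit 0-9.
Scanning '9959b21k603hba5c':
  pos 0: '9' -> DIGIT
  pos 1: '9' -> DIGIT
  pos 2: '5' -> DIGIT
  pos 3: '9' -> DIGIT
  pos 5: '2' -> DIGIT
  pos 6: '1' -> DIGIT
  pos 8: '6' -> DIGIT
  pos 9: '0' -> DIGIT
  pos 10: '3' -> DIGIT
  pos 14: '5' -> DIGIT
Digits found: ['9', '9', '5', '9', '2', '1', '6', '0', '3', '5']
Total: 10

10


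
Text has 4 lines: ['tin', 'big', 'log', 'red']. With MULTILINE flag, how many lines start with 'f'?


With MULTILINE flag, ^ matches the start of each line.
Lines: ['tin', 'big', 'log', 'red']
Checking which lines start with 'f':
  Line 1: 'tin' -> no
  Line 2: 'big' -> no
  Line 3: 'log' -> no
  Line 4: 'red' -> no
Matching lines: []
Count: 0

0


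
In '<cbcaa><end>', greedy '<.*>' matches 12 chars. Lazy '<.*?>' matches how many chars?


Greedy '<.*>' tries to match as MUCH as possible.
Lazy '<.*?>' tries to match as LITTLE as possible.

String: '<cbcaa><end>'
Greedy '<.*>' starts at first '<' and extends to the LAST '>': '<cbcaa><end>' (12 chars)
Lazy '<.*?>' starts at first '<' and stops at the FIRST '>': '<cbcaa>' (7 chars)

7


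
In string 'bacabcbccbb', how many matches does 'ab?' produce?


Pattern 'ab?' matches 'a' optionally followed by 'b'.
String: 'bacabcbccbb'
Scanning left to right for 'a' then checking next char:
  Match 1: 'a' (a not followed by b)
  Match 2: 'ab' (a followed by b)
Total matches: 2

2


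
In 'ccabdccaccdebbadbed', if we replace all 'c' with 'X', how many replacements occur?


re.sub('c', 'X', text) replaces every occurrence of 'c' with 'X'.
Text: 'ccabdccaccdebbadbed'
Scanning for 'c':
  pos 0: 'c' -> replacement #1
  pos 1: 'c' -> replacement #2
  pos 5: 'c' -> replacement #3
  pos 6: 'c' -> replacement #4
  pos 8: 'c' -> replacement #5
  pos 9: 'c' -> replacement #6
Total replacements: 6

6


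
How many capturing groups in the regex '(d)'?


To count capturing groups, count each '(' that starts a group.
Pattern: '(d)'
Walking through the pattern:
  Position 0: '(' -> group #1
Total capturing groups: 1

1


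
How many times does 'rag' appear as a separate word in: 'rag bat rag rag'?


Scanning each word for exact match 'rag':
  Word 1: 'rag' -> MATCH
  Word 2: 'bat' -> no
  Word 3: 'rag' -> MATCH
  Word 4: 'rag' -> MATCH
Total matches: 3

3


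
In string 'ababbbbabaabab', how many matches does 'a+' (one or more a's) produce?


Pattern 'a+' matches one or more consecutive a's.
String: 'ababbbbabaabab'
Scanning for runs of a:
  Match 1: 'a' (length 1)
  Match 2: 'a' (length 1)
  Match 3: 'a' (length 1)
  Match 4: 'aa' (length 2)
  Match 5: 'a' (length 1)
Total matches: 5

5


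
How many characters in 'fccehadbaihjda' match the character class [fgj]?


Character class [fgj] matches any of: {f, g, j}
Scanning string 'fccehadbaihjda' character by character:
  pos 0: 'f' -> MATCH
  pos 1: 'c' -> no
  pos 2: 'c' -> no
  pos 3: 'e' -> no
  pos 4: 'h' -> no
  pos 5: 'a' -> no
  pos 6: 'd' -> no
  pos 7: 'b' -> no
  pos 8: 'a' -> no
  pos 9: 'i' -> no
  pos 10: 'h' -> no
  pos 11: 'j' -> MATCH
  pos 12: 'd' -> no
  pos 13: 'a' -> no
Total matches: 2

2


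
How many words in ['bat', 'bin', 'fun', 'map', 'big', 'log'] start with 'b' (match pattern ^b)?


Pattern ^b anchors to start of word. Check which words begin with 'b':
  'bat' -> MATCH (starts with 'b')
  'bin' -> MATCH (starts with 'b')
  'fun' -> no
  'map' -> no
  'big' -> MATCH (starts with 'b')
  'log' -> no
Matching words: ['bat', 'bin', 'big']
Count: 3

3


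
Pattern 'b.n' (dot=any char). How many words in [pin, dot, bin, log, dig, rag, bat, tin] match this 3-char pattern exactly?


Pattern 'b.n' means: starts with 'b', any single char, ends with 'n'.
Checking each word (must be exactly 3 chars):
  'pin' (len=3): no
  'dot' (len=3): no
  'bin' (len=3): MATCH
  'log' (len=3): no
  'dig' (len=3): no
  'rag' (len=3): no
  'bat' (len=3): no
  'tin' (len=3): no
Matching words: ['bin']
Total: 1

1


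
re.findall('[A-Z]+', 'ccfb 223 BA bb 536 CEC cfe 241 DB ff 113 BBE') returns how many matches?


Pattern '[A-Z]+' finds one or more uppercase letters.
Text: 'ccfb 223 BA bb 536 CEC cfe 241 DB ff 113 BBE'
Scanning for matches:
  Match 1: 'BA'
  Match 2: 'CEC'
  Match 3: 'DB'
  Match 4: 'BBE'
Total matches: 4

4


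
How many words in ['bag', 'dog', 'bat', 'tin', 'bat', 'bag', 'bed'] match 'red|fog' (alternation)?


Alternation 'red|fog' matches either 'red' or 'fog'.
Checking each word:
  'bag' -> no
  'dog' -> no
  'bat' -> no
  'tin' -> no
  'bat' -> no
  'bag' -> no
  'bed' -> no
Matches: []
Count: 0

0


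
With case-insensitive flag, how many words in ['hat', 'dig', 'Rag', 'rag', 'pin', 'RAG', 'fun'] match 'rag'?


Case-insensitive matching: compare each word's lowercase form to 'rag'.
  'hat' -> lower='hat' -> no
  'dig' -> lower='dig' -> no
  'Rag' -> lower='rag' -> MATCH
  'rag' -> lower='rag' -> MATCH
  'pin' -> lower='pin' -> no
  'RAG' -> lower='rag' -> MATCH
  'fun' -> lower='fun' -> no
Matches: ['Rag', 'rag', 'RAG']
Count: 3

3


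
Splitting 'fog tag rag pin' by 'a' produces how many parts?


Splitting by 'a' breaks the string at each occurrence of the separator.
Text: 'fog tag rag pin'
Parts after split:
  Part 1: 'fog t'
  Part 2: 'g r'
  Part 3: 'g pin'
Total parts: 3

3


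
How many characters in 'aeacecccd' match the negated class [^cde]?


Negated class [^cde] matches any char NOT in {c, d, e}
Scanning 'aeacecccd':
  pos 0: 'a' -> MATCH
  pos 1: 'e' -> no (excluded)
  pos 2: 'a' -> MATCH
  pos 3: 'c' -> no (excluded)
  pos 4: 'e' -> no (excluded)
  pos 5: 'c' -> no (excluded)
  pos 6: 'c' -> no (excluded)
  pos 7: 'c' -> no (excluded)
  pos 8: 'd' -> no (excluded)
Total matches: 2

2


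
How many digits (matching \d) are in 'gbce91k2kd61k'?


\d matches any digit 0-9.
Scanning 'gbce91k2kd61k':
  pos 4: '9' -> DIGIT
  pos 5: '1' -> DIGIT
  pos 7: '2' -> DIGIT
  pos 10: '6' -> DIGIT
  pos 11: '1' -> DIGIT
Digits found: ['9', '1', '2', '6', '1']
Total: 5

5


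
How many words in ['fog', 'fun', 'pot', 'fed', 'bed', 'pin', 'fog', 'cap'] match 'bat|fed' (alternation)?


Alternation 'bat|fed' matches either 'bat' or 'fed'.
Checking each word:
  'fog' -> no
  'fun' -> no
  'pot' -> no
  'fed' -> MATCH
  'bed' -> no
  'pin' -> no
  'fog' -> no
  'cap' -> no
Matches: ['fed']
Count: 1

1


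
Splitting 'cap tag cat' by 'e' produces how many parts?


Splitting by 'e' breaks the string at each occurrence of the separator.
Text: 'cap tag cat'
Parts after split:
  Part 1: 'cap tag cat'
Total parts: 1

1


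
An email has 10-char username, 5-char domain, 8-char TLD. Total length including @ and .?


An email address has format: username@domain.tld
Username length: 10
'@' character: 1
Domain length: 5
'.' character: 1
TLD length: 8
Total = 10 + 1 + 5 + 1 + 8 = 25

25


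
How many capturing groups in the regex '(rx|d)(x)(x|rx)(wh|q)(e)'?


To count capturing groups, count each '(' that starts a group.
Pattern: '(rx|d)(x)(x|rx)(wh|q)(e)'
Walking through the pattern:
  Position 0: '(' -> group #1
  Position 6: '(' -> group #2
  Position 9: '(' -> group #3
  Position 15: '(' -> group #4
  Position 21: '(' -> group #5
Total capturing groups: 5

5


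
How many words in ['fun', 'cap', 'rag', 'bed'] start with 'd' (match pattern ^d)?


Pattern ^d anchors to start of word. Check which words begin with 'd':
  'fun' -> no
  'cap' -> no
  'rag' -> no
  'bed' -> no
Matching words: []
Count: 0

0


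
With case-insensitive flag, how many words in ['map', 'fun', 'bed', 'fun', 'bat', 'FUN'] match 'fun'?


Case-insensitive matching: compare each word's lowercase form to 'fun'.
  'map' -> lower='map' -> no
  'fun' -> lower='fun' -> MATCH
  'bed' -> lower='bed' -> no
  'fun' -> lower='fun' -> MATCH
  'bat' -> lower='bat' -> no
  'FUN' -> lower='fun' -> MATCH
Matches: ['fun', 'fun', 'FUN']
Count: 3

3


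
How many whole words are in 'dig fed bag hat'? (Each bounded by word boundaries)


Word boundaries (\b) mark the start/end of each word.
Text: 'dig fed bag hat'
Splitting by whitespace:
  Word 1: 'dig'
  Word 2: 'fed'
  Word 3: 'bag'
  Word 4: 'hat'
Total whole words: 4

4


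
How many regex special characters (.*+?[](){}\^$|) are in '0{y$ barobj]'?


Regex special characters are: . * + ? [ ] ( ) { } \ ^ $ |
Scanning '0{y$ barobj]':
  pos 1: '{' -> SPECIAL
  pos 3: '$' -> SPECIAL
  pos 11: ']' -> SPECIAL
Special chars found: ['{', '$', ']']
Total: 3

3


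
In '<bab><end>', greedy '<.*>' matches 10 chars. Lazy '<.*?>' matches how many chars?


Greedy '<.*>' tries to match as MUCH as possible.
Lazy '<.*?>' tries to match as LITTLE as possible.

String: '<bab><end>'
Greedy '<.*>' starts at first '<' and extends to the LAST '>': '<bab><end>' (10 chars)
Lazy '<.*?>' starts at first '<' and stops at the FIRST '>': '<bab>' (5 chars)

5


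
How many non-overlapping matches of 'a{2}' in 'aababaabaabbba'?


Pattern 'a{2}' matches exactly 2 consecutive a's (greedy, non-overlapping).
String: 'aababaabaabbba'
Scanning for runs of a's:
  Run at pos 0: 'aa' (length 2) -> 1 match(es)
  Run at pos 3: 'a' (length 1) -> 0 match(es)
  Run at pos 5: 'aa' (length 2) -> 1 match(es)
  Run at pos 8: 'aa' (length 2) -> 1 match(es)
  Run at pos 13: 'a' (length 1) -> 0 match(es)
Matches found: ['aa', 'aa', 'aa']
Total: 3

3


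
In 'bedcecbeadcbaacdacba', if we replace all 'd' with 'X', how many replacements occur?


re.sub('d', 'X', text) replaces every occurrence of 'd' with 'X'.
Text: 'bedcecbeadcbaacdacba'
Scanning for 'd':
  pos 2: 'd' -> replacement #1
  pos 9: 'd' -> replacement #2
  pos 15: 'd' -> replacement #3
Total replacements: 3

3


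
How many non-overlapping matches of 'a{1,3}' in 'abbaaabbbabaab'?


Pattern 'a{1,3}' matches between 1 and 3 consecutive a's (greedy).
String: 'abbaaabbbabaab'
Finding runs of a's and applying greedy matching:
  Run at pos 0: 'a' (length 1)
  Run at pos 3: 'aaa' (length 3)
  Run at pos 9: 'a' (length 1)
  Run at pos 11: 'aa' (length 2)
Matches: ['a', 'aaa', 'a', 'aa']
Count: 4

4


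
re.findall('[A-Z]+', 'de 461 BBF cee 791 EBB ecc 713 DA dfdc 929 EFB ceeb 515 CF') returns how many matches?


Pattern '[A-Z]+' finds one or more uppercase letters.
Text: 'de 461 BBF cee 791 EBB ecc 713 DA dfdc 929 EFB ceeb 515 CF'
Scanning for matches:
  Match 1: 'BBF'
  Match 2: 'EBB'
  Match 3: 'DA'
  Match 4: 'EFB'
  Match 5: 'CF'
Total matches: 5

5


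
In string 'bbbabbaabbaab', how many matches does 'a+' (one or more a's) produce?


Pattern 'a+' matches one or more consecutive a's.
String: 'bbbabbaabbaab'
Scanning for runs of a:
  Match 1: 'a' (length 1)
  Match 2: 'aa' (length 2)
  Match 3: 'aa' (length 2)
Total matches: 3

3


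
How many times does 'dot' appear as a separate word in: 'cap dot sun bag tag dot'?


Scanning each word for exact match 'dot':
  Word 1: 'cap' -> no
  Word 2: 'dot' -> MATCH
  Word 3: 'sun' -> no
  Word 4: 'bag' -> no
  Word 5: 'tag' -> no
  Word 6: 'dot' -> MATCH
Total matches: 2

2


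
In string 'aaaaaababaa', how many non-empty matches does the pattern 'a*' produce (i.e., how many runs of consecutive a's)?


Pattern 'a*' matches zero or more a's. We want non-empty runs of consecutive a's.
String: 'aaaaaababaa'
Walking through the string to find runs of a's:
  Run 1: positions 0-5 -> 'aaaaaa'
  Run 2: positions 7-7 -> 'a'
  Run 3: positions 9-10 -> 'aa'
Non-empty runs found: ['aaaaaa', 'a', 'aa']
Count: 3

3


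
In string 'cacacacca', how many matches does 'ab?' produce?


Pattern 'ab?' matches 'a' optionally followed by 'b'.
String: 'cacacacca'
Scanning left to right for 'a' then checking next char:
  Match 1: 'a' (a not followed by b)
  Match 2: 'a' (a not followed by b)
  Match 3: 'a' (a not followed by b)
  Match 4: 'a' (a not followed by b)
Total matches: 4

4


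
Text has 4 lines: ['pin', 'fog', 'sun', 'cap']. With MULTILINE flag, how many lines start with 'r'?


With MULTILINE flag, ^ matches the start of each line.
Lines: ['pin', 'fog', 'sun', 'cap']
Checking which lines start with 'r':
  Line 1: 'pin' -> no
  Line 2: 'fog' -> no
  Line 3: 'sun' -> no
  Line 4: 'cap' -> no
Matching lines: []
Count: 0

0


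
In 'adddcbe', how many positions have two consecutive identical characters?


Looking for consecutive identical characters in 'adddcbe':
  pos 0-1: 'a' vs 'd' -> different
  pos 1-2: 'd' vs 'd' -> MATCH ('dd')
  pos 2-3: 'd' vs 'd' -> MATCH ('dd')
  pos 3-4: 'd' vs 'c' -> different
  pos 4-5: 'c' vs 'b' -> different
  pos 5-6: 'b' vs 'e' -> different
Consecutive identical pairs: ['dd', 'dd']
Count: 2

2


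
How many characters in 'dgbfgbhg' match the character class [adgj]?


Character class [adgj] matches any of: {a, d, g, j}
Scanning string 'dgbfgbhg' character by character:
  pos 0: 'd' -> MATCH
  pos 1: 'g' -> MATCH
  pos 2: 'b' -> no
  pos 3: 'f' -> no
  pos 4: 'g' -> MATCH
  pos 5: 'b' -> no
  pos 6: 'h' -> no
  pos 7: 'g' -> MATCH
Total matches: 4

4


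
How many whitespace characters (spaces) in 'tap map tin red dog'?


\s matches whitespace characters (spaces, tabs, etc.).
Text: 'tap map tin red dog'
This text has 5 words separated by spaces.
Number of spaces = number of words - 1 = 5 - 1 = 4

4


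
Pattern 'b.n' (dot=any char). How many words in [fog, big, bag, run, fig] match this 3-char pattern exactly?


Pattern 'b.n' means: starts with 'b', any single char, ends with 'n'.
Checking each word (must be exactly 3 chars):
  'fog' (len=3): no
  'big' (len=3): no
  'bag' (len=3): no
  'run' (len=3): no
  'fig' (len=3): no
Matching words: []
Total: 0

0


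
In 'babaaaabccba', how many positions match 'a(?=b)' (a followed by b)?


Lookahead 'a(?=b)' matches 'a' only when followed by 'b'.
String: 'babaaaabccba'
Checking each position where char is 'a':
  pos 1: 'a' -> MATCH (next='b')
  pos 3: 'a' -> no (next='a')
  pos 4: 'a' -> no (next='a')
  pos 5: 'a' -> no (next='a')
  pos 6: 'a' -> MATCH (next='b')
Matching positions: [1, 6]
Count: 2

2


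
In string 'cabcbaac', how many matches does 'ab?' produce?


Pattern 'ab?' matches 'a' optionally followed by 'b'.
String: 'cabcbaac'
Scanning left to right for 'a' then checking next char:
  Match 1: 'ab' (a followed by b)
  Match 2: 'a' (a not followed by b)
  Match 3: 'a' (a not followed by b)
Total matches: 3

3


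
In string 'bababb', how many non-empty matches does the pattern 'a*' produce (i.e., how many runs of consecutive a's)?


Pattern 'a*' matches zero or more a's. We want non-empty runs of consecutive a's.
String: 'bababb'
Walking through the string to find runs of a's:
  Run 1: positions 1-1 -> 'a'
  Run 2: positions 3-3 -> 'a'
Non-empty runs found: ['a', 'a']
Count: 2

2


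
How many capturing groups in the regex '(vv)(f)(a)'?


To count capturing groups, count each '(' that starts a group.
Pattern: '(vv)(f)(a)'
Walking through the pattern:
  Position 0: '(' -> group #1
  Position 4: '(' -> group #2
  Position 7: '(' -> group #3
Total capturing groups: 3

3


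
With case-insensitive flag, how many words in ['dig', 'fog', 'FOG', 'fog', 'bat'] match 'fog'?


Case-insensitive matching: compare each word's lowercase form to 'fog'.
  'dig' -> lower='dig' -> no
  'fog' -> lower='fog' -> MATCH
  'FOG' -> lower='fog' -> MATCH
  'fog' -> lower='fog' -> MATCH
  'bat' -> lower='bat' -> no
Matches: ['fog', 'FOG', 'fog']
Count: 3

3


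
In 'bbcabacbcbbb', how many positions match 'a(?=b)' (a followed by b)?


Lookahead 'a(?=b)' matches 'a' only when followed by 'b'.
String: 'bbcabacbcbbb'
Checking each position where char is 'a':
  pos 3: 'a' -> MATCH (next='b')
  pos 5: 'a' -> no (next='c')
Matching positions: [3]
Count: 1

1


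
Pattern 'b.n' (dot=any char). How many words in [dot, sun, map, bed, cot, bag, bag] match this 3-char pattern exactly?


Pattern 'b.n' means: starts with 'b', any single char, ends with 'n'.
Checking each word (must be exactly 3 chars):
  'dot' (len=3): no
  'sun' (len=3): no
  'map' (len=3): no
  'bed' (len=3): no
  'cot' (len=3): no
  'bag' (len=3): no
  'bag' (len=3): no
Matching words: []
Total: 0

0


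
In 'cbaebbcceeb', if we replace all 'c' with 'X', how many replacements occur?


re.sub('c', 'X', text) replaces every occurrence of 'c' with 'X'.
Text: 'cbaebbcceeb'
Scanning for 'c':
  pos 0: 'c' -> replacement #1
  pos 6: 'c' -> replacement #2
  pos 7: 'c' -> replacement #3
Total replacements: 3

3


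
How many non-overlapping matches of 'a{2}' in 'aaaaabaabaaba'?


Pattern 'a{2}' matches exactly 2 consecutive a's (greedy, non-overlapping).
String: 'aaaaabaabaaba'
Scanning for runs of a's:
  Run at pos 0: 'aaaaa' (length 5) -> 2 match(es)
  Run at pos 6: 'aa' (length 2) -> 1 match(es)
  Run at pos 9: 'aa' (length 2) -> 1 match(es)
  Run at pos 12: 'a' (length 1) -> 0 match(es)
Matches found: ['aa', 'aa', 'aa', 'aa']
Total: 4

4


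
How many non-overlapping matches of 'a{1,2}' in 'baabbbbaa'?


Pattern 'a{1,2}' matches between 1 and 2 consecutive a's (greedy).
String: 'baabbbbaa'
Finding runs of a's and applying greedy matching:
  Run at pos 1: 'aa' (length 2)
  Run at pos 7: 'aa' (length 2)
Matches: ['aa', 'aa']
Count: 2

2


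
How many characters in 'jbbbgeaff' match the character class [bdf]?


Character class [bdf] matches any of: {b, d, f}
Scanning string 'jbbbgeaff' character by character:
  pos 0: 'j' -> no
  pos 1: 'b' -> MATCH
  pos 2: 'b' -> MATCH
  pos 3: 'b' -> MATCH
  pos 4: 'g' -> no
  pos 5: 'e' -> no
  pos 6: 'a' -> no
  pos 7: 'f' -> MATCH
  pos 8: 'f' -> MATCH
Total matches: 5

5


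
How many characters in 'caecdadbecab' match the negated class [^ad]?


Negated class [^ad] matches any char NOT in {a, d}
Scanning 'caecdadbecab':
  pos 0: 'c' -> MATCH
  pos 1: 'a' -> no (excluded)
  pos 2: 'e' -> MATCH
  pos 3: 'c' -> MATCH
  pos 4: 'd' -> no (excluded)
  pos 5: 'a' -> no (excluded)
  pos 6: 'd' -> no (excluded)
  pos 7: 'b' -> MATCH
  pos 8: 'e' -> MATCH
  pos 9: 'c' -> MATCH
  pos 10: 'a' -> no (excluded)
  pos 11: 'b' -> MATCH
Total matches: 7

7


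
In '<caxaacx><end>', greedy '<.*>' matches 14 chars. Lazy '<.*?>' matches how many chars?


Greedy '<.*>' tries to match as MUCH as possible.
Lazy '<.*?>' tries to match as LITTLE as possible.

String: '<caxaacx><end>'
Greedy '<.*>' starts at first '<' and extends to the LAST '>': '<caxaacx><end>' (14 chars)
Lazy '<.*?>' starts at first '<' and stops at the FIRST '>': '<caxaacx>' (9 chars)

9


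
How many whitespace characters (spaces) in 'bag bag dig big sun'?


\s matches whitespace characters (spaces, tabs, etc.).
Text: 'bag bag dig big sun'
This text has 5 words separated by spaces.
Number of spaces = number of words - 1 = 5 - 1 = 4

4


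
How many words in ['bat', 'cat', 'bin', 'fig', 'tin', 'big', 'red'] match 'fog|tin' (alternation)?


Alternation 'fog|tin' matches either 'fog' or 'tin'.
Checking each word:
  'bat' -> no
  'cat' -> no
  'bin' -> no
  'fig' -> no
  'tin' -> MATCH
  'big' -> no
  'red' -> no
Matches: ['tin']
Count: 1

1


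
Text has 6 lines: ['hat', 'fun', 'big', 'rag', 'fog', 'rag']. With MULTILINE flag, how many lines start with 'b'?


With MULTILINE flag, ^ matches the start of each line.
Lines: ['hat', 'fun', 'big', 'rag', 'fog', 'rag']
Checking which lines start with 'b':
  Line 1: 'hat' -> no
  Line 2: 'fun' -> no
  Line 3: 'big' -> MATCH
  Line 4: 'rag' -> no
  Line 5: 'fog' -> no
  Line 6: 'rag' -> no
Matching lines: ['big']
Count: 1

1


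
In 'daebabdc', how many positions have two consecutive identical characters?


Looking for consecutive identical characters in 'daebabdc':
  pos 0-1: 'd' vs 'a' -> different
  pos 1-2: 'a' vs 'e' -> different
  pos 2-3: 'e' vs 'b' -> different
  pos 3-4: 'b' vs 'a' -> different
  pos 4-5: 'a' vs 'b' -> different
  pos 5-6: 'b' vs 'd' -> different
  pos 6-7: 'd' vs 'c' -> different
Consecutive identical pairs: []
Count: 0

0


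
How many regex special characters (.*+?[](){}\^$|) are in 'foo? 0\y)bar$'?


Regex special characters are: . * + ? [ ] ( ) { } \ ^ $ |
Scanning 'foo? 0\y)bar$':
  pos 3: '?' -> SPECIAL
  pos 6: '\' -> SPECIAL
  pos 8: ')' -> SPECIAL
  pos 12: '$' -> SPECIAL
Special chars found: ['?', '\\', ')', '$']
Total: 4

4


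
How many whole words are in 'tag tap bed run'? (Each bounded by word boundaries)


Word boundaries (\b) mark the start/end of each word.
Text: 'tag tap bed run'
Splitting by whitespace:
  Word 1: 'tag'
  Word 2: 'tap'
  Word 3: 'bed'
  Word 4: 'run'
Total whole words: 4

4


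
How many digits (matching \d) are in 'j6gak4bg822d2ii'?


\d matches any digit 0-9.
Scanning 'j6gak4bg822d2ii':
  pos 1: '6' -> DIGIT
  pos 5: '4' -> DIGIT
  pos 8: '8' -> DIGIT
  pos 9: '2' -> DIGIT
  pos 10: '2' -> DIGIT
  pos 12: '2' -> DIGIT
Digits found: ['6', '4', '8', '2', '2', '2']
Total: 6

6


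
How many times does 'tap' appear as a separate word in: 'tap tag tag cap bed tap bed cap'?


Scanning each word for exact match 'tap':
  Word 1: 'tap' -> MATCH
  Word 2: 'tag' -> no
  Word 3: 'tag' -> no
  Word 4: 'cap' -> no
  Word 5: 'bed' -> no
  Word 6: 'tap' -> MATCH
  Word 7: 'bed' -> no
  Word 8: 'cap' -> no
Total matches: 2

2


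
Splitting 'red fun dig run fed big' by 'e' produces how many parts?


Splitting by 'e' breaks the string at each occurrence of the separator.
Text: 'red fun dig run fed big'
Parts after split:
  Part 1: 'r'
  Part 2: 'd fun dig run f'
  Part 3: 'd big'
Total parts: 3

3


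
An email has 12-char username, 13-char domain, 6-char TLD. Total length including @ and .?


An email address has format: username@domain.tld
Username length: 12
'@' character: 1
Domain length: 13
'.' character: 1
TLD length: 6
Total = 12 + 1 + 13 + 1 + 6 = 33

33


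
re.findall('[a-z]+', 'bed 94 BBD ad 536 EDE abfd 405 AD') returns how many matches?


Pattern '[a-z]+' finds one or more lowercase letters.
Text: 'bed 94 BBD ad 536 EDE abfd 405 AD'
Scanning for matches:
  Match 1: 'bed'
  Match 2: 'ad'
  Match 3: 'abfd'
Total matches: 3

3


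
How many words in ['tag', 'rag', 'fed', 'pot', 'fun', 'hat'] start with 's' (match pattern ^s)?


Pattern ^s anchors to start of word. Check which words begin with 's':
  'tag' -> no
  'rag' -> no
  'fed' -> no
  'pot' -> no
  'fun' -> no
  'hat' -> no
Matching words: []
Count: 0

0


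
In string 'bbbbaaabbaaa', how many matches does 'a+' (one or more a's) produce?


Pattern 'a+' matches one or more consecutive a's.
String: 'bbbbaaabbaaa'
Scanning for runs of a:
  Match 1: 'aaa' (length 3)
  Match 2: 'aaa' (length 3)
Total matches: 2

2


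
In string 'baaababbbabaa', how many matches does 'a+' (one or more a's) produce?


Pattern 'a+' matches one or more consecutive a's.
String: 'baaababbbabaa'
Scanning for runs of a:
  Match 1: 'aaa' (length 3)
  Match 2: 'a' (length 1)
  Match 3: 'a' (length 1)
  Match 4: 'aa' (length 2)
Total matches: 4

4


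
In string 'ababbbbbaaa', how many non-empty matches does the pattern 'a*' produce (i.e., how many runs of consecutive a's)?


Pattern 'a*' matches zero or more a's. We want non-empty runs of consecutive a's.
String: 'ababbbbbaaa'
Walking through the string to find runs of a's:
  Run 1: positions 0-0 -> 'a'
  Run 2: positions 2-2 -> 'a'
  Run 3: positions 8-10 -> 'aaa'
Non-empty runs found: ['a', 'a', 'aaa']
Count: 3

3


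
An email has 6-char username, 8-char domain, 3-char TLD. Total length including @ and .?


An email address has format: username@domain.tld
Username length: 6
'@' character: 1
Domain length: 8
'.' character: 1
TLD length: 3
Total = 6 + 1 + 8 + 1 + 3 = 19

19


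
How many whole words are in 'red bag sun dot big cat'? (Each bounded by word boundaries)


Word boundaries (\b) mark the start/end of each word.
Text: 'red bag sun dot big cat'
Splitting by whitespace:
  Word 1: 'red'
  Word 2: 'bag'
  Word 3: 'sun'
  Word 4: 'dot'
  Word 5: 'big'
  Word 6: 'cat'
Total whole words: 6

6


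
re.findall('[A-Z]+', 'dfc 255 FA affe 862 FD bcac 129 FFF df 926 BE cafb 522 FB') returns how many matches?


Pattern '[A-Z]+' finds one or more uppercase letters.
Text: 'dfc 255 FA affe 862 FD bcac 129 FFF df 926 BE cafb 522 FB'
Scanning for matches:
  Match 1: 'FA'
  Match 2: 'FD'
  Match 3: 'FFF'
  Match 4: 'BE'
  Match 5: 'FB'
Total matches: 5

5


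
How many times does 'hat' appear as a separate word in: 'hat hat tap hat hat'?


Scanning each word for exact match 'hat':
  Word 1: 'hat' -> MATCH
  Word 2: 'hat' -> MATCH
  Word 3: 'tap' -> no
  Word 4: 'hat' -> MATCH
  Word 5: 'hat' -> MATCH
Total matches: 4

4


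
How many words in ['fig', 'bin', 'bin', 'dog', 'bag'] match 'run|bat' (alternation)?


Alternation 'run|bat' matches either 'run' or 'bat'.
Checking each word:
  'fig' -> no
  'bin' -> no
  'bin' -> no
  'dog' -> no
  'bag' -> no
Matches: []
Count: 0

0


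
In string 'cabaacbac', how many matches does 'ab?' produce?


Pattern 'ab?' matches 'a' optionally followed by 'b'.
String: 'cabaacbac'
Scanning left to right for 'a' then checking next char:
  Match 1: 'ab' (a followed by b)
  Match 2: 'a' (a not followed by b)
  Match 3: 'a' (a not followed by b)
  Match 4: 'a' (a not followed by b)
Total matches: 4

4


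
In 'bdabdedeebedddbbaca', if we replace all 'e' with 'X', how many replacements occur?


re.sub('e', 'X', text) replaces every occurrence of 'e' with 'X'.
Text: 'bdabdedeebedddbbaca'
Scanning for 'e':
  pos 5: 'e' -> replacement #1
  pos 7: 'e' -> replacement #2
  pos 8: 'e' -> replacement #3
  pos 10: 'e' -> replacement #4
Total replacements: 4

4


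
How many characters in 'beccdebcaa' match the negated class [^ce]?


Negated class [^ce] matches any char NOT in {c, e}
Scanning 'beccdebcaa':
  pos 0: 'b' -> MATCH
  pos 1: 'e' -> no (excluded)
  pos 2: 'c' -> no (excluded)
  pos 3: 'c' -> no (excluded)
  pos 4: 'd' -> MATCH
  pos 5: 'e' -> no (excluded)
  pos 6: 'b' -> MATCH
  pos 7: 'c' -> no (excluded)
  pos 8: 'a' -> MATCH
  pos 9: 'a' -> MATCH
Total matches: 5

5


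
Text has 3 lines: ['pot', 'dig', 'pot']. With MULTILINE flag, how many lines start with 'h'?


With MULTILINE flag, ^ matches the start of each line.
Lines: ['pot', 'dig', 'pot']
Checking which lines start with 'h':
  Line 1: 'pot' -> no
  Line 2: 'dig' -> no
  Line 3: 'pot' -> no
Matching lines: []
Count: 0

0


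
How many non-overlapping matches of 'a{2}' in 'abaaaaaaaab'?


Pattern 'a{2}' matches exactly 2 consecutive a's (greedy, non-overlapping).
String: 'abaaaaaaaab'
Scanning for runs of a's:
  Run at pos 0: 'a' (length 1) -> 0 match(es)
  Run at pos 2: 'aaaaaaaa' (length 8) -> 4 match(es)
Matches found: ['aa', 'aa', 'aa', 'aa']
Total: 4

4


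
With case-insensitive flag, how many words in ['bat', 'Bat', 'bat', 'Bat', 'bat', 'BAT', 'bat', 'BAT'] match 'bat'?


Case-insensitive matching: compare each word's lowercase form to 'bat'.
  'bat' -> lower='bat' -> MATCH
  'Bat' -> lower='bat' -> MATCH
  'bat' -> lower='bat' -> MATCH
  'Bat' -> lower='bat' -> MATCH
  'bat' -> lower='bat' -> MATCH
  'BAT' -> lower='bat' -> MATCH
  'bat' -> lower='bat' -> MATCH
  'BAT' -> lower='bat' -> MATCH
Matches: ['bat', 'Bat', 'bat', 'Bat', 'bat', 'BAT', 'bat', 'BAT']
Count: 8

8


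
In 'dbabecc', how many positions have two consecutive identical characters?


Looking for consecutive identical characters in 'dbabecc':
  pos 0-1: 'd' vs 'b' -> different
  pos 1-2: 'b' vs 'a' -> different
  pos 2-3: 'a' vs 'b' -> different
  pos 3-4: 'b' vs 'e' -> different
  pos 4-5: 'e' vs 'c' -> different
  pos 5-6: 'c' vs 'c' -> MATCH ('cc')
Consecutive identical pairs: ['cc']
Count: 1

1


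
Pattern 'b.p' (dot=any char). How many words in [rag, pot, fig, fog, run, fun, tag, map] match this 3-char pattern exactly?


Pattern 'b.p' means: starts with 'b', any single char, ends with 'p'.
Checking each word (must be exactly 3 chars):
  'rag' (len=3): no
  'pot' (len=3): no
  'fig' (len=3): no
  'fog' (len=3): no
  'run' (len=3): no
  'fun' (len=3): no
  'tag' (len=3): no
  'map' (len=3): no
Matching words: []
Total: 0

0


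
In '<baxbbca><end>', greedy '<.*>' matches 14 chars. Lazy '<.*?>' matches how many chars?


Greedy '<.*>' tries to match as MUCH as possible.
Lazy '<.*?>' tries to match as LITTLE as possible.

String: '<baxbbca><end>'
Greedy '<.*>' starts at first '<' and extends to the LAST '>': '<baxbbca><end>' (14 chars)
Lazy '<.*?>' starts at first '<' and stops at the FIRST '>': '<baxbbca>' (9 chars)

9


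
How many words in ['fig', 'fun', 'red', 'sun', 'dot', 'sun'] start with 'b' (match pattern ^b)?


Pattern ^b anchors to start of word. Check which words begin with 'b':
  'fig' -> no
  'fun' -> no
  'red' -> no
  'sun' -> no
  'dot' -> no
  'sun' -> no
Matching words: []
Count: 0

0
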